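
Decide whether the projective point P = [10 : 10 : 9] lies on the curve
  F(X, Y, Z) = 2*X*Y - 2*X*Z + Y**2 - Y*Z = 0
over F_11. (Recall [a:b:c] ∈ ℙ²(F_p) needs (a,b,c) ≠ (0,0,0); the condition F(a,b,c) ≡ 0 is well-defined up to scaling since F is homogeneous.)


F(10,10,9) ≡ 8 (mod 11); P is NOT on the curve.

Evaluate F(10, 10, 9) term-by-term (mod 11).
  2*X*Y ↦ 2·10·10·1 = 200
  -2*X*Z ↦ -2·10·1·9 = -180
  Y**2 ↦ 1·1·100·1 = 100
  -Y*Z ↦ -1·1·10·9 = -90
Sum: F(10, 10, 9) = (200) + (-180) + (100) + (-90) = 30.
Reducing mod 11: 30 ≡ 8 (mod 11).
Since F(a, b, c) ≡ 8 ≠ 0 (mod 11), P does NOT lie on the curve.


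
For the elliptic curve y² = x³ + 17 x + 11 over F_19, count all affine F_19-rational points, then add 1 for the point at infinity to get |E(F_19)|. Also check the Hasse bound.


Affine points = {(0, 7), (0, 12), (6, 5), (6, 14), (7, 6), (7, 13), (9, 0), (11, 3), (11, 16), (12, 9), (12, 10), (13, 4), (13, 15), (16, 3), (16, 16), (17, 8), (17, 11)}; affine count = 17; |E(F_19)| = 18.

Discriminant check: Δ ∝ 4a³ + 27b² = 4·17³ + 27·11² = 4·4913 + 27·121 ≡ 5 (mod 19). Nonzero ⇒ E is nonsingular.
For each x ∈ F_19, compute rhs = x³ + 17·x + 11 mod 19, then count y ∈ F_19 with y² ≡ rhs.
  x = 0: rhs = 11, matching y values: 7, 12 (2 points).
  x = 1: rhs = 10, matching y values: none (0 points).
  x = 2: rhs = 15, matching y values: none (0 points).
  x = 3: rhs = 13, matching y values: none (0 points).
  x = 4: rhs = 10, matching y values: none (0 points).
  x = 5: rhs = 12, matching y values: none (0 points).
  x = 6: rhs = 6, matching y values: 5, 14 (2 points).
  x = 7: rhs = 17, matching y values: 6, 13 (2 points).
  x = 8: rhs = 13, matching y values: none (0 points).
  x = 9: rhs = 0, matching y values: 0 (1 points).
  x = 10: rhs = 3, matching y values: none (0 points).
  x = 11: rhs = 9, matching y values: 3, 16 (2 points).
  x = 12: rhs = 5, matching y values: 9, 10 (2 points).
  x = 13: rhs = 16, matching y values: 4, 15 (2 points).
  x = 14: rhs = 10, matching y values: none (0 points).
  x = 15: rhs = 12, matching y values: none (0 points).
  x = 16: rhs = 9, matching y values: 3, 16 (2 points).
  x = 17: rhs = 7, matching y values: 8, 11 (2 points).
  x = 18: rhs = 12, matching y values: none (0 points).
Total affine count: 17.
Full point count |E(F_19)| = 17 + 1 = 18.
Hasse bound: |18 − (19+1)| = |-2| = 2 ≤ 2√19 ≈ 8.7178 ✓.


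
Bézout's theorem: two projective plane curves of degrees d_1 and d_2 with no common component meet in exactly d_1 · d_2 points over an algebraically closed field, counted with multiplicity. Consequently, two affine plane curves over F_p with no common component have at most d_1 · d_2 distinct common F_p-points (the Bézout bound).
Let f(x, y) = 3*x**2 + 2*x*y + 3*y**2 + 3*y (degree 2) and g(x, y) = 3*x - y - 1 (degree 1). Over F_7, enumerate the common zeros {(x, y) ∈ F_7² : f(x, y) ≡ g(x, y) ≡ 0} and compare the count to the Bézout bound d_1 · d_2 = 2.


Common zeros: {(0, 6), (4, 4)}; count = 2; Bézout bound = 2.

deg(f) = 2, deg(g) = 1, so Bézout bound = 2.
Scan x ∈ F_7. For each x, list the y ∈ F_7 with f(x, y) ≡ 0 and those with g(x, y) ≡ 0 (mod 7); the common zeros in that column are the intersection.
  x = 0: f ≡ 0 at y ∈ {0, 6}; g ≡ 0 at y ∈ {6}; common: {6}.
  x = 1: f ≡ 0 at y ∈ ∅; g ≡ 0 at y ∈ {2}; common: ∅.
  x = 2: f ≡ 0 at y ∈ ∅; g ≡ 0 at y ∈ {5}; common: ∅.
  x = 3: f ≡ 0 at y ∈ {5, 6}; g ≡ 0 at y ∈ {1}; common: ∅.
  x = 4: f ≡ 0 at y ∈ {4}; g ≡ 0 at y ∈ {4}; common: {4}.
  x = 5: f ≡ 0 at y ∈ {1, 4}; g ≡ 0 at y ∈ {0}; common: ∅.
  x = 6: f ≡ 0 at y ∈ {1}; g ≡ 0 at y ∈ {3}; common: ∅.
Collecting: common zeros = {(0, 6), (4, 4)}, so the count is 2.
Comparison with the Bézout bound: 2 ≤ 2 = deg(f)·deg(g), as expected for curves with no common component (the bound is attained).


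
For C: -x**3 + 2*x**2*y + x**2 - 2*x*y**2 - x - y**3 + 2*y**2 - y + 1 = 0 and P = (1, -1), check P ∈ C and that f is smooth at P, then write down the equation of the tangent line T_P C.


Tangent line at P: -8*x - 2*y + 6 = 0.

Step 1: f(1, -1) = 0, so P lies on C.
Step 2: partial derivatives
  f_x(x, y) = -3*x**2 + 4*x*y + 2*x - 2*y**2 - 1, f_y(x, y) = 2*x**2 - 4*x*y - 3*y**2 + 4*y - 1.
  f_x(P) = -8, f_y(P) = -2 (gradient nonzero, so P is smooth).
Step 3: tangent line at P: -8·(x − 1) + -2·(y − -1) = 0.
Expanding: -8*x - 2*y + 6 = 0.


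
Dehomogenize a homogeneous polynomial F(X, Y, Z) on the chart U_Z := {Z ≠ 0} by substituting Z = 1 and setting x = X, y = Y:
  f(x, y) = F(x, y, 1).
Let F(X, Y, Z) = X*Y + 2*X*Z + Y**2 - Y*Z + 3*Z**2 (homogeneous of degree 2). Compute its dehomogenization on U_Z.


f(x, y) = x*y + 2*x + y**2 - y + 3

On U_Z we set Z = 1. Each monomial c·X^i·Y^j·Z^k in F becomes c·x^i·y^j·1^k = c·x^i·y^j.
Substituting Z = 1: F(X, Y, 1) = x*y + 2*x + y**2 - y + 3.
Note: deg(f) ≤ deg(F) = 2; strict inequality happens when F is divisible by Z (lost terms).


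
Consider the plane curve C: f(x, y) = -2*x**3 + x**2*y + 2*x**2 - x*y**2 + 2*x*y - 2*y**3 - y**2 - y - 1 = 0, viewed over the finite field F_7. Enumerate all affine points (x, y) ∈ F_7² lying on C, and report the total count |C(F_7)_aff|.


Affine F_7-points: {(1, 2), (2, 1), (4, 5), (5, 1), (6, 4), (6, 6)}; count = 6.

For each of the 49 pairs (x, y) ∈ F_7², evaluate f(x, y) mod 7. Record the zeros.
  x = 0: [0↦6, 1↦2, 2↦5, 3↦3, 4↦5, 5↦6, 6↦1]  zeros at y ∈ ∅
  x = 1: [0↦6, 1↦4, 2↦0, 3↦3, 4↦1, 5↦3, 6↦4]  zeros at y ∈ {2}
  x = 2: [0↦5, 1↦0, 2↦5, 3↦1, 4↦4, 5↦2, 6↦4]  zeros at y ∈ {1}
  x = 3: [0↦5, 1↦6, 2↦1, 3↦6, 4↦2, 5↦5, 6↦3]  zeros at y ∈ ∅
  x = 4: [0↦1, 1↦3, 2↦4, 3↦6, 4↦4, 5↦0, 6↦3]  zeros at y ∈ {5}
  x = 5: [0↦2, 1↦0, 2↦2, 3↦3, 4↦5, 5↦3, 6↦6]  zeros at y ∈ {1}
  x = 6: [0↦3, 1↦6, 2↦4, 3↦6, 4↦0, 5↦2, 6↦0]  zeros at y ∈ {4, 6}
Collecting zeros: affine points = {(1, 2), (2, 1), (4, 5), (5, 1), (6, 4), (6, 6)}.
Total count |C(F_7)_aff| = 6.


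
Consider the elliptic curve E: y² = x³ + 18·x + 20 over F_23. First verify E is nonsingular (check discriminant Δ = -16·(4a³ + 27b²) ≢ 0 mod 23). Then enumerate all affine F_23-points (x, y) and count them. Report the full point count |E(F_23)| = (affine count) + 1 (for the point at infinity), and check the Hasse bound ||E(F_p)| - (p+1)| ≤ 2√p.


Affine points = {(1, 4), (1, 19), (2, 8), (2, 15), (3, 3), (3, 20), (4, 8), (4, 15), (7, 11), (7, 12), (8, 3), (8, 20), (10, 2), (10, 21), (11, 10), (11, 13), (12, 3), (12, 20), (13, 6), (13, 17), (14, 7), (14, 16), (15, 10), (15, 13), (17, 8), (17, 15), (18, 9), (18, 14), (20, 10), (20, 13), (22, 1), (22, 22)}; affine count = 32; |E(F_23)| = 33.

Discriminant check: Δ ∝ 4a³ + 27b² = 4·18³ + 27·20² = 4·5832 + 27·400 ≡ 19 (mod 23). Nonzero ⇒ E is nonsingular.
For each x ∈ F_23, compute rhs = x³ + 18·x + 20 mod 23, then count y ∈ F_23 with y² ≡ rhs.
  x = 0: rhs = 20, matching y values: none (0 points).
  x = 1: rhs = 16, matching y values: 4, 19 (2 points).
  x = 2: rhs = 18, matching y values: 8, 15 (2 points).
  x = 3: rhs = 9, matching y values: 3, 20 (2 points).
  x = 4: rhs = 18, matching y values: 8, 15 (2 points).
  x = 5: rhs = 5, matching y values: none (0 points).
  x = 6: rhs = 22, matching y values: none (0 points).
  x = 7: rhs = 6, matching y values: 11, 12 (2 points).
  x = 8: rhs = 9, matching y values: 3, 20 (2 points).
  x = 9: rhs = 14, matching y values: none (0 points).
  x = 10: rhs = 4, matching y values: 2, 21 (2 points).
  x = 11: rhs = 8, matching y values: 10, 13 (2 points).
  x = 12: rhs = 9, matching y values: 3, 20 (2 points).
  x = 13: rhs = 13, matching y values: 6, 17 (2 points).
  x = 14: rhs = 3, matching y values: 7, 16 (2 points).
  x = 15: rhs = 8, matching y values: 10, 13 (2 points).
  x = 16: rhs = 11, matching y values: none (0 points).
  x = 17: rhs = 18, matching y values: 8, 15 (2 points).
  x = 18: rhs = 12, matching y values: 9, 14 (2 points).
  x = 19: rhs = 22, matching y values: none (0 points).
  x = 20: rhs = 8, matching y values: 10, 13 (2 points).
  x = 21: rhs = 22, matching y values: none (0 points).
  x = 22: rhs = 1, matching y values: 1, 22 (2 points).
Total affine count: 32.
Full point count |E(F_23)| = 32 + 1 = 33.
Hasse bound: |33 − (23+1)| = |9| = 9 ≤ 2√23 ≈ 9.5917 ✓.


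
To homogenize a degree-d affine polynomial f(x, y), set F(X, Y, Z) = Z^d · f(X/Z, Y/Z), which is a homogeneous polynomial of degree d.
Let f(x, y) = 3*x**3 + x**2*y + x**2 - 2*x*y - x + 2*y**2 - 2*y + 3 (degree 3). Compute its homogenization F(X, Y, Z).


F(X, Y, Z) = 3*X**3 + X**2*Y + X**2*Z - 2*X*Y*Z - X*Z**2 + 2*Y**2*Z - 2*Y*Z**2 + 3*Z**3

deg(f) = 3.
Substitute x = X/Z, y = Y/Z into f, then multiply by Z^3.
  monomial 3·x^3·y^0 ↦ 3·X^3·Y^0·Z^0.
  monomial 1·x^2·y^1 ↦ 1·X^2·Y^1·Z^0.
  monomial 1·x^2·y^0 ↦ 1·X^2·Y^0·Z^1.
  monomial -2·x^1·y^1 ↦ -2·X^1·Y^1·Z^1.
  monomial -1·x^1·y^0 ↦ -1·X^1·Y^0·Z^2.
  monomial 2·x^0·y^2 ↦ 2·X^0·Y^2·Z^1.
  monomial -2·x^0·y^1 ↦ -2·X^0·Y^1·Z^2.
  monomial 3·x^0·y^0 ↦ 3·X^0·Y^0·Z^3.
Collecting: F(X, Y, Z) = 3*X**3 + X**2*Y + X**2*Z - 2*X*Y*Z - X*Z**2 + 2*Y**2*Z - 2*Y*Z**2 + 3*Z**3.


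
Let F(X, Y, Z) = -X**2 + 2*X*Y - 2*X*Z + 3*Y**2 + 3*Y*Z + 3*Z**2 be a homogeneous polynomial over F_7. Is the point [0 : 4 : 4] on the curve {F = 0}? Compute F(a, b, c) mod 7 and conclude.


F(0,4,4) ≡ 4 (mod 7); P is NOT on the curve.

Evaluate F(0, 4, 4) term-by-term (mod 7).
  -X**2 ↦ -1·0·1·1 = 0
  2*X*Y ↦ 2·0·4·1 = 0
  -2*X*Z ↦ -2·0·1·4 = 0
  3*Y**2 ↦ 3·1·16·1 = 48
  3*Y*Z ↦ 3·1·4·4 = 48
  3*Z**2 ↦ 3·1·1·16 = 48
Sum: F(0, 4, 4) = (0) + (0) + (0) + (48) + (48) + (48) = 144.
Reducing mod 7: 144 ≡ 4 (mod 7).
Since F(a, b, c) ≡ 4 ≠ 0 (mod 7), P does NOT lie on the curve.


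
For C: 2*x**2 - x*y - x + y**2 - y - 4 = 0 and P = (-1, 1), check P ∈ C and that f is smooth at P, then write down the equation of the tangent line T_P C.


Tangent line at P: -6*x + 2*y - 8 = 0.

Step 1: f(-1, 1) = 0, so P lies on C.
Step 2: partial derivatives
  f_x(x, y) = 4*x - y - 1, f_y(x, y) = -x + 2*y - 1.
  f_x(P) = -6, f_y(P) = 2 (gradient nonzero, so P is smooth).
Step 3: tangent line at P: -6·(x − -1) + 2·(y − 1) = 0.
Expanding: -6*x + 2*y - 8 = 0.


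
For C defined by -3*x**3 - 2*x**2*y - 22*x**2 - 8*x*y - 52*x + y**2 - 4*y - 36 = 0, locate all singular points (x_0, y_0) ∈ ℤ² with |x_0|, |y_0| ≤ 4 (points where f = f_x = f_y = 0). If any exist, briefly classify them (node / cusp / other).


Singular points: {(-2, -2)}; classification: cusp.

Compute partial derivatives:
  f_x = -9*x**2 - 4*x*y - 44*x - 8*y - 52.
  f_y = -2*x**2 - 8*x + 2*y - 4.
Scan x_0 ∈ {−4, ..., 4}. For each x_0, f_y(x_0, y) is a polynomial in y; find its integer roots y ∈ {−4, ..., 4}, then test f_x and f at those candidates.
  x = -4: f_y(-4, y) = 2*y - 4; vanishes at y ∈ {2}. (-4, 2): f_x = -4 ≠ 0.
  x = -3: f_y(-3, y) = 2*y + 2; vanishes at y ∈ {-1}. (-3, -1): f_x = -5 ≠ 0.
  x = -2: f_y(-2, y) = 2*y + 4; vanishes at y ∈ {-2}. (-2, -2): f_x = 0, f = 0 — SINGULAR.
  x = -1: f_y(-1, y) = 2*y + 2; vanishes at y ∈ {-1}. (-1, -1): f_x = -13 ≠ 0.
  x = 0: f_y(0, y) = 2*y - 4; vanishes at y ∈ {2}. (0, 2): f_x = -68 ≠ 0.
  x = 1: f_y(1, y) = 2*y - 14; no integer root y with |y| ≤ 4.
  x = 2: f_y(2, y) = 2*y - 28; no integer root y with |y| ≤ 4.
  x = 3: f_y(3, y) = 2*y - 46; no integer root y with |y| ≤ 4.
  x = 4: f_y(4, y) = 2*y - 68; no integer root y with |y| ≤ 4.
Only singular point on the grid: (-2, -2).
Classify: substitute x = -2 + u, y = -2 + v and expand: f = -3*u**3 - 2*u**2*v + v**2.
No constant or linear terms (consistent with a singular point). Quadratic part: v**2. Cubic part: -3*u**3 - 2*u**2*v.
The quadratic part v**2 is a perfect square, so there is a single (double) tangent line v = 0, i.e. y = -2. Restricting the cubic part to that line (v = 0) leaves -3*u**3 ≠ 0, so f is not divisible by v and the branch is v² ≈ 3*u**3 to lowest order — this is a cusp.
Classification: cusp.


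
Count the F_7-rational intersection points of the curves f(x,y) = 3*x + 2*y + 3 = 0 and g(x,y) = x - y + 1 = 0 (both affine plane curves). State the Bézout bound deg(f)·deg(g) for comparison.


Common zeros: {(6, 0)}; count = 1; Bézout bound = 1.

deg(f) = 1, deg(g) = 1, so Bézout bound = 1.
Scan x ∈ F_7. For each x, list the y ∈ F_7 with f(x, y) ≡ 0 and those with g(x, y) ≡ 0 (mod 7); the common zeros in that column are the intersection.
  x = 0: f ≡ 0 at y ∈ {2}; g ≡ 0 at y ∈ {1}; common: ∅.
  x = 1: f ≡ 0 at y ∈ {4}; g ≡ 0 at y ∈ {2}; common: ∅.
  x = 2: f ≡ 0 at y ∈ {6}; g ≡ 0 at y ∈ {3}; common: ∅.
  x = 3: f ≡ 0 at y ∈ {1}; g ≡ 0 at y ∈ {4}; common: ∅.
  x = 4: f ≡ 0 at y ∈ {3}; g ≡ 0 at y ∈ {5}; common: ∅.
  x = 5: f ≡ 0 at y ∈ {5}; g ≡ 0 at y ∈ {6}; common: ∅.
  x = 6: f ≡ 0 at y ∈ {0}; g ≡ 0 at y ∈ {0}; common: {0}.
Collecting: common zeros = {(6, 0)}, so the count is 1.
Comparison with the Bézout bound: 1 ≤ 1 = deg(f)·deg(g), as expected for curves with no common component (the bound is attained).


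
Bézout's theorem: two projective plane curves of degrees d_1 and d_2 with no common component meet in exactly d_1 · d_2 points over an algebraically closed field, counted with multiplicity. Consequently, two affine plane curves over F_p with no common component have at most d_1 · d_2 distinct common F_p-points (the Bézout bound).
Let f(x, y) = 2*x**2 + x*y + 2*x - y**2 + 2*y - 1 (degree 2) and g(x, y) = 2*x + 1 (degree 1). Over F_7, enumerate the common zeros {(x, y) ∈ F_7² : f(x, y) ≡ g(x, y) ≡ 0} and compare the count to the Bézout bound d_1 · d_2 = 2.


Common zeros: ∅; count = 0; Bézout bound = 2.

deg(f) = 2, deg(g) = 1, so Bézout bound = 2.
Scan x ∈ F_7. For each x, list the y ∈ F_7 with f(x, y) ≡ 0 and those with g(x, y) ≡ 0 (mod 7); the common zeros in that column are the intersection.
  x = 0: f ≡ 0 at y ∈ {1}; g ≡ 0 at y ∈ ∅; common: ∅.
  x = 1: f ≡ 0 at y ∈ {5}; g ≡ 0 at y ∈ ∅; common: ∅.
  x = 2: f ≡ 0 at y ∈ {1, 3}; g ≡ 0 at y ∈ ∅; common: ∅.
  x = 3: f ≡ 0 at y ∈ ∅; g ≡ 0 at y ∈ {0, 1, 2, 3, 4, 5, 6}; common: ∅.
  x = 4: f ≡ 0 at y ∈ ∅; g ≡ 0 at y ∈ ∅; common: ∅.
  x = 5: f ≡ 0 at y ∈ ∅; g ≡ 0 at y ∈ ∅; common: ∅.
  x = 6: f ≡ 0 at y ∈ {3, 5}; g ≡ 0 at y ∈ ∅; common: ∅.
Collecting: common zeros = ∅, so the count is 0.
Comparison with the Bézout bound: 0 ≤ 2 = deg(f)·deg(g), as expected for curves with no common component (the affine F_7-count falls short of the bound because intersections may lie at infinity, over extension fields, or carry multiplicity).


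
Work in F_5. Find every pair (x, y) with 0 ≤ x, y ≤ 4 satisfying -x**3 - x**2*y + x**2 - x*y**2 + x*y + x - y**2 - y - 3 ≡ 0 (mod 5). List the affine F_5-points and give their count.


Affine F_5-points: {(0, 1), (0, 3), (1, 1), (2, 0), (2, 4), (3, 3), (3, 4), (4, 1)}; count = 8.

For each of the 25 pairs (x, y) ∈ F_5², evaluate f(x, y) mod 5. Record the zeros.
  x = 0: [0↦2, 1↦0, 2↦1, 3↦0, 4↦2]  zeros at y ∈ {1, 3}
  x = 1: [0↦3, 1↦0, 2↦3, 3↦2, 4↦2]  zeros at y ∈ {1}
  x = 2: [0↦0, 1↦4, 2↦2, 3↦4, 4↦0]  zeros at y ∈ {0, 4}
  x = 3: [0↦2, 1↦1, 2↦2, 3↦0, 4↦0]  zeros at y ∈ {3, 4}
  x = 4: [0↦3, 1↦0, 2↦2, 3↦4, 4↦1]  zeros at y ∈ {1}
Collecting zeros: affine points = {(0, 1), (0, 3), (1, 1), (2, 0), (2, 4), (3, 3), (3, 4), (4, 1)}.
Total count |C(F_5)_aff| = 8.


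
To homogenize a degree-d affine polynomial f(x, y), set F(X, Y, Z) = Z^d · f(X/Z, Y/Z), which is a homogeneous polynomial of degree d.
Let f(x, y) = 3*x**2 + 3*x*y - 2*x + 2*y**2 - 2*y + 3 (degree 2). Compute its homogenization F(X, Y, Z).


F(X, Y, Z) = 3*X**2 + 3*X*Y - 2*X*Z + 2*Y**2 - 2*Y*Z + 3*Z**2

deg(f) = 2.
Substitute x = X/Z, y = Y/Z into f, then multiply by Z^2.
  monomial 3·x^2·y^0 ↦ 3·X^2·Y^0·Z^0.
  monomial 3·x^1·y^1 ↦ 3·X^1·Y^1·Z^0.
  monomial -2·x^1·y^0 ↦ -2·X^1·Y^0·Z^1.
  monomial 2·x^0·y^2 ↦ 2·X^0·Y^2·Z^0.
  monomial -2·x^0·y^1 ↦ -2·X^0·Y^1·Z^1.
  monomial 3·x^0·y^0 ↦ 3·X^0·Y^0·Z^2.
Collecting: F(X, Y, Z) = 3*X**2 + 3*X*Y - 2*X*Z + 2*Y**2 - 2*Y*Z + 3*Z**2.


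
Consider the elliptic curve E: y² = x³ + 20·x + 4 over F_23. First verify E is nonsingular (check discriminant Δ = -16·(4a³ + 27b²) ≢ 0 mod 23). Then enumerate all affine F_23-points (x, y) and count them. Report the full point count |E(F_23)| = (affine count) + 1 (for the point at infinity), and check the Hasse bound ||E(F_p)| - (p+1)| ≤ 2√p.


Affine points = {(0, 2), (0, 21), (1, 5), (1, 18), (2, 11), (2, 12), (6, 8), (6, 15), (7, 2), (7, 21), (8, 3), (8, 20), (9, 4), (9, 19), (10, 10), (10, 13), (13, 0), (16, 2), (16, 21), (17, 6), (17, 17), (18, 3), (18, 20), (20, 3), (20, 20), (21, 5), (21, 18), (22, 11), (22, 12)}; affine count = 29; |E(F_23)| = 30.

Discriminant check: Δ ∝ 4a³ + 27b² = 4·20³ + 27·4² = 4·8000 + 27·16 ≡ 2 (mod 23). Nonzero ⇒ E is nonsingular.
For each x ∈ F_23, compute rhs = x³ + 20·x + 4 mod 23, then count y ∈ F_23 with y² ≡ rhs.
  x = 0: rhs = 4, matching y values: 2, 21 (2 points).
  x = 1: rhs = 2, matching y values: 5, 18 (2 points).
  x = 2: rhs = 6, matching y values: 11, 12 (2 points).
  x = 3: rhs = 22, matching y values: none (0 points).
  x = 4: rhs = 10, matching y values: none (0 points).
  x = 5: rhs = 22, matching y values: none (0 points).
  x = 6: rhs = 18, matching y values: 8, 15 (2 points).
  x = 7: rhs = 4, matching y values: 2, 21 (2 points).
  x = 8: rhs = 9, matching y values: 3, 20 (2 points).
  x = 9: rhs = 16, matching y values: 4, 19 (2 points).
  x = 10: rhs = 8, matching y values: 10, 13 (2 points).
  x = 11: rhs = 14, matching y values: none (0 points).
  x = 12: rhs = 17, matching y values: none (0 points).
  x = 13: rhs = 0, matching y values: 0 (1 points).
  x = 14: rhs = 15, matching y values: none (0 points).
  x = 15: rhs = 22, matching y values: none (0 points).
  x = 16: rhs = 4, matching y values: 2, 21 (2 points).
  x = 17: rhs = 13, matching y values: 6, 17 (2 points).
  x = 18: rhs = 9, matching y values: 3, 20 (2 points).
  x = 19: rhs = 21, matching y values: none (0 points).
  x = 20: rhs = 9, matching y values: 3, 20 (2 points).
  x = 21: rhs = 2, matching y values: 5, 18 (2 points).
  x = 22: rhs = 6, matching y values: 11, 12 (2 points).
Total affine count: 29.
Full point count |E(F_23)| = 29 + 1 = 30.
Hasse bound: |30 − (23+1)| = |6| = 6 ≤ 2√23 ≈ 9.5917 ✓.


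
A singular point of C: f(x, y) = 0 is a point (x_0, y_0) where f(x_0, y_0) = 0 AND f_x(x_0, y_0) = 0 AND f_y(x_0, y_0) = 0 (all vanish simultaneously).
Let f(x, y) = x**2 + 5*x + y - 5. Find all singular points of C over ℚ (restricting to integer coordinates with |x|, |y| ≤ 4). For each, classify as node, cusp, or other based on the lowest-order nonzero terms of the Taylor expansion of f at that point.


No singular points in the scanned grid; C is smooth there.

Compute partial derivatives:
  f_x = 2*x + 5.
  f_y = 1.
f_y = 1 is a nonzero constant, so f_y never vanishes: no point (x, y) can satisfy f = f_x = f_y = 0. In particular no (x, y) ∈ {−4, ..., 4}² is singular; the curve is smooth.


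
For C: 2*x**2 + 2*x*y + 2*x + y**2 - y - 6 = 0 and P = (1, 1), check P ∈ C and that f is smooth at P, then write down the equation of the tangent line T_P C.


Tangent line at P: 8*x + 3*y - 11 = 0.

Step 1: f(1, 1) = 0, so P lies on C.
Step 2: partial derivatives
  f_x(x, y) = 4*x + 2*y + 2, f_y(x, y) = 2*x + 2*y - 1.
  f_x(P) = 8, f_y(P) = 3 (gradient nonzero, so P is smooth).
Step 3: tangent line at P: 8·(x − 1) + 3·(y − 1) = 0.
Expanding: 8*x + 3*y - 11 = 0.


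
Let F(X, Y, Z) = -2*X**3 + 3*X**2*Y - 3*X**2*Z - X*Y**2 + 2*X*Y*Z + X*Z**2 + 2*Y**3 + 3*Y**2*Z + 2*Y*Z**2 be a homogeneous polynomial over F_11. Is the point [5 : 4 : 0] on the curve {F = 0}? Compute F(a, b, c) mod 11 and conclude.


F(5,4,0) ≡ 10 (mod 11); P is NOT on the curve.

Evaluate F(5, 4, 0) term-by-term (mod 11).
  -2*X**3 ↦ -2·125·1·1 = -250
  3*X**2*Y ↦ 3·25·4·1 = 300
  -3*X**2*Z ↦ -3·25·1·0 = 0
  -X*Y**2 ↦ -1·5·16·1 = -80
  2*X*Y*Z ↦ 2·5·4·0 = 0
  X*Z**2 ↦ 1·5·1·0 = 0
  2*Y**3 ↦ 2·1·64·1 = 128
  3*Y**2*Z ↦ 3·1·16·0 = 0
  2*Y*Z**2 ↦ 2·1·4·0 = 0
Sum: F(5, 4, 0) = (-250) + (300) + (0) + (-80) + (0) + (0) + (128) + (0) + (0) = 98.
Reducing mod 11: 98 ≡ 10 (mod 11).
Since F(a, b, c) ≡ 10 ≠ 0 (mod 11), P does NOT lie on the curve.


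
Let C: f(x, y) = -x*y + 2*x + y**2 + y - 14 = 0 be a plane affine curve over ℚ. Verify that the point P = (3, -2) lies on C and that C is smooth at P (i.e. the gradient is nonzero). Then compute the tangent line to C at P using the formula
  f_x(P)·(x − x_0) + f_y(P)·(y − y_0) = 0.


Tangent line at P: 4*x - 6*y - 24 = 0.

Step 1: f(3, -2) = 0, so P lies on C.
Step 2: partial derivatives
  f_x(x, y) = 2 - y, f_y(x, y) = -x + 2*y + 1.
  f_x(P) = 4, f_y(P) = -6 (gradient nonzero, so P is smooth).
Step 3: tangent line at P: 4·(x − 3) + -6·(y − -2) = 0.
Expanding: 4*x - 6*y - 24 = 0.


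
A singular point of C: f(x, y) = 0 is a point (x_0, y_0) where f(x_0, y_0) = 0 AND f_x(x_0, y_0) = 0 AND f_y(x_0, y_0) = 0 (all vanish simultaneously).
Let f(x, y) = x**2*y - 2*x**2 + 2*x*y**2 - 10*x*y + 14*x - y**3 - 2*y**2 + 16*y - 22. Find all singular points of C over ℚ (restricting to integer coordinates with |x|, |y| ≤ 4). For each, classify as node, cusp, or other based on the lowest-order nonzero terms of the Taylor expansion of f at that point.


Singular points: {(3, 1)}; classification: node.

Compute partial derivatives:
  f_x = 2*x*y - 4*x + 2*y**2 - 10*y + 14.
  f_y = x**2 + 4*x*y - 10*x - 3*y**2 - 4*y + 16.
Scan x_0 ∈ {−4, ..., 4}. For each x_0, f_y(x_0, y) is a polynomial in y; find its integer roots y ∈ {−4, ..., 4}, then test f_x and f at those candidates.
  x = -4: f_y(-4, y) = -3*y**2 - 20*y + 72; no integer root y with |y| ≤ 4.
  x = -3: f_y(-3, y) = -3*y**2 - 16*y + 55; no integer root y with |y| ≤ 4.
  x = -2: f_y(-2, y) = -3*y**2 - 12*y + 40; no integer root y with |y| ≤ 4.
  x = -1: f_y(-1, y) = -3*y**2 - 8*y + 27; no integer root y with |y| ≤ 4.
  x = 0: f_y(0, y) = -3*y**2 - 4*y + 16; no integer root y with |y| ≤ 4.
  x = 1: f_y(1, y) = 7 - 3*y**2; no integer root y with |y| ≤ 4.
  x = 2: f_y(2, y) = -3*y**2 + 4*y; vanishes at y ∈ {0}. (2, 0): f_x = 6 ≠ 0.
  x = 3: f_y(3, y) = -3*y**2 + 8*y - 5; vanishes at y ∈ {1}. (3, 1): f_x = 0, f = 0 — SINGULAR.
  x = 4: f_y(4, y) = -3*y**2 + 12*y - 8; no integer root y with |y| ≤ 4.
Only singular point on the grid: (3, 1).
Classify: substitute x = 3 + u, y = 1 + v and expand: f = u**2*v - u**2 + 2*u*v**2 - v**3 + v**2.
No constant or linear terms (consistent with a singular point). Quadratic part: -u**2 + v**2. Cubic part: u**2*v + 2*u*v**2 - v**3.
The quadratic part v**2 - u**2 = (v − u)(v + u) splits into two distinct linear factors, so there are two distinct tangent lines y − 1 = ±(x − 3) — this is a node (ordinary double point).
Classification: node.


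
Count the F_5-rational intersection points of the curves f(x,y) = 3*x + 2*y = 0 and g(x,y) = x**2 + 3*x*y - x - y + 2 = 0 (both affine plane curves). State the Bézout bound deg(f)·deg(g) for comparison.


Common zeros: ∅; count = 0; Bézout bound = 2.

deg(f) = 1, deg(g) = 2, so Bézout bound = 2.
Scan x ∈ F_5. For each x, list the y ∈ F_5 with f(x, y) ≡ 0 and those with g(x, y) ≡ 0 (mod 5); the common zeros in that column are the intersection.
  x = 0: f ≡ 0 at y ∈ {0}; g ≡ 0 at y ∈ {2}; common: ∅.
  x = 1: f ≡ 0 at y ∈ {1}; g ≡ 0 at y ∈ {4}; common: ∅.
  x = 2: f ≡ 0 at y ∈ {2}; g ≡ 0 at y ∈ ∅; common: ∅.
  x = 3: f ≡ 0 at y ∈ {3}; g ≡ 0 at y ∈ {4}; common: ∅.
  x = 4: f ≡ 0 at y ∈ {4}; g ≡ 0 at y ∈ {1}; common: ∅.
Collecting: common zeros = ∅, so the count is 0.
Comparison with the Bézout bound: 0 ≤ 2 = deg(f)·deg(g), as expected for curves with no common component (the affine F_5-count falls short of the bound because intersections may lie at infinity, over extension fields, or carry multiplicity).


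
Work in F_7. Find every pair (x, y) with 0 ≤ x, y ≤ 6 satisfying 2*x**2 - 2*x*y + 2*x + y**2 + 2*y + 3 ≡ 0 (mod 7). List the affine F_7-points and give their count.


Affine F_7-points: {(1, 0), (2, 1), (4, 2), (4, 4), (5, 0), (5, 1), (6, 4), (6, 6)}; count = 8.

For each of the 49 pairs (x, y) ∈ F_7², evaluate f(x, y) mod 7. Record the zeros.
  x = 0: [0↦3, 1↦6, 2↦4, 3↦4, 4↦6, 5↦3, 6↦2]  zeros at y ∈ ∅
  x = 1: [0↦0, 1↦1, 2↦4, 3↦2, 4↦2, 5↦4, 6↦1]  zeros at y ∈ {0}
  x = 2: [0↦1, 1↦0, 2↦1, 3↦4, 4↦2, 5↦2, 6↦4]  zeros at y ∈ {1}
  x = 3: [0↦6, 1↦3, 2↦2, 3↦3, 4↦6, 5↦4, 6↦4]  zeros at y ∈ ∅
  x = 4: [0↦1, 1↦3, 2↦0, 3↦6, 4↦0, 5↦3, 6↦1]  zeros at y ∈ {2, 4}
  x = 5: [0↦0, 1↦0, 2↦2, 3↦6, 4↦5, 5↦6, 6↦2]  zeros at y ∈ {0, 1}
  x = 6: [0↦3, 1↦1, 2↦1, 3↦3, 4↦0, 5↦6, 6↦0]  zeros at y ∈ {4, 6}
Collecting zeros: affine points = {(1, 0), (2, 1), (4, 2), (4, 4), (5, 0), (5, 1), (6, 4), (6, 6)}.
Total count |C(F_7)_aff| = 8.


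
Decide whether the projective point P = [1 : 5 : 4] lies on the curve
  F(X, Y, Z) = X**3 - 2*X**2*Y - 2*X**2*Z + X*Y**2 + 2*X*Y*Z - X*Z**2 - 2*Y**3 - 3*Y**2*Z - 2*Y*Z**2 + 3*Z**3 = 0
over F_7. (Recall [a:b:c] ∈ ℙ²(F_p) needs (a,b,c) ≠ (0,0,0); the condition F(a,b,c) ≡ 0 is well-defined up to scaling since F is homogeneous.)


F(1,5,4) ≡ 4 (mod 7); P is NOT on the curve.

Evaluate F(1, 5, 4) term-by-term (mod 7).
  X**3 ↦ 1·1·1·1 = 1
  -2*X**2*Y ↦ -2·1·5·1 = -10
  -2*X**2*Z ↦ -2·1·1·4 = -8
  X*Y**2 ↦ 1·1·25·1 = 25
  2*X*Y*Z ↦ 2·1·5·4 = 40
  -X*Z**2 ↦ -1·1·1·16 = -16
  -2*Y**3 ↦ -2·1·125·1 = -250
  -3*Y**2*Z ↦ -3·1·25·4 = -300
  -2*Y*Z**2 ↦ -2·1·5·16 = -160
  3*Z**3 ↦ 3·1·1·64 = 192
Sum: F(1, 5, 4) = (1) + (-10) + (-8) + (25) + (40) + (-16) + (-250) + (-300) + (-160) + (192) = -486.
Reducing mod 7: -486 ≡ 4 (mod 7).
Since F(a, b, c) ≡ 4 ≠ 0 (mod 7), P does NOT lie on the curve.


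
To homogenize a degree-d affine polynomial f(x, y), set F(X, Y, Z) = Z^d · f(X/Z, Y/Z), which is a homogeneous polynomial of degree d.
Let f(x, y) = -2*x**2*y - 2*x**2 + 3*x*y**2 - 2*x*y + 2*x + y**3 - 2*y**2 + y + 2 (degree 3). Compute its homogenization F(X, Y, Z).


F(X, Y, Z) = -2*X**2*Y - 2*X**2*Z + 3*X*Y**2 - 2*X*Y*Z + 2*X*Z**2 + Y**3 - 2*Y**2*Z + Y*Z**2 + 2*Z**3

deg(f) = 3.
Substitute x = X/Z, y = Y/Z into f, then multiply by Z^3.
  monomial -2·x^2·y^1 ↦ -2·X^2·Y^1·Z^0.
  monomial -2·x^2·y^0 ↦ -2·X^2·Y^0·Z^1.
  monomial 3·x^1·y^2 ↦ 3·X^1·Y^2·Z^0.
  monomial -2·x^1·y^1 ↦ -2·X^1·Y^1·Z^1.
  monomial 2·x^1·y^0 ↦ 2·X^1·Y^0·Z^2.
  monomial 1·x^0·y^3 ↦ 1·X^0·Y^3·Z^0.
  monomial -2·x^0·y^2 ↦ -2·X^0·Y^2·Z^1.
  monomial 1·x^0·y^1 ↦ 1·X^0·Y^1·Z^2.
  monomial 2·x^0·y^0 ↦ 2·X^0·Y^0·Z^3.
Collecting: F(X, Y, Z) = -2*X**2*Y - 2*X**2*Z + 3*X*Y**2 - 2*X*Y*Z + 2*X*Z**2 + Y**3 - 2*Y**2*Z + Y*Z**2 + 2*Z**3.


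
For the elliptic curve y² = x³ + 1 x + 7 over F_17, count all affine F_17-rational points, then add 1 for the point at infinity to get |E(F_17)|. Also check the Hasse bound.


Affine points = {(1, 3), (1, 14), (2, 0), (5, 1), (5, 16), (6, 5), (6, 12), (7, 0), (8, 0), (12, 8), (12, 9)}; affine count = 11; |E(F_17)| = 12.

Discriminant check: Δ ∝ 4a³ + 27b² = 4·1³ + 27·7² = 4·1 + 27·49 ≡ 1 (mod 17). Nonzero ⇒ E is nonsingular.
For each x ∈ F_17, compute rhs = x³ + 1·x + 7 mod 17, then count y ∈ F_17 with y² ≡ rhs.
  x = 0: rhs = 7, matching y values: none (0 points).
  x = 1: rhs = 9, matching y values: 3, 14 (2 points).
  x = 2: rhs = 0, matching y values: 0 (1 points).
  x = 3: rhs = 3, matching y values: none (0 points).
  x = 4: rhs = 7, matching y values: none (0 points).
  x = 5: rhs = 1, matching y values: 1, 16 (2 points).
  x = 6: rhs = 8, matching y values: 5, 12 (2 points).
  x = 7: rhs = 0, matching y values: 0 (1 points).
  x = 8: rhs = 0, matching y values: 0 (1 points).
  x = 9: rhs = 14, matching y values: none (0 points).
  x = 10: rhs = 14, matching y values: none (0 points).
  x = 11: rhs = 6, matching y values: none (0 points).
  x = 12: rhs = 13, matching y values: 8, 9 (2 points).
  x = 13: rhs = 7, matching y values: none (0 points).
  x = 14: rhs = 11, matching y values: none (0 points).
  x = 15: rhs = 14, matching y values: none (0 points).
  x = 16: rhs = 5, matching y values: none (0 points).
Total affine count: 11.
Full point count |E(F_17)| = 11 + 1 = 12.
Hasse bound: |12 − (17+1)| = |-6| = 6 ≤ 2√17 ≈ 8.2462 ✓.


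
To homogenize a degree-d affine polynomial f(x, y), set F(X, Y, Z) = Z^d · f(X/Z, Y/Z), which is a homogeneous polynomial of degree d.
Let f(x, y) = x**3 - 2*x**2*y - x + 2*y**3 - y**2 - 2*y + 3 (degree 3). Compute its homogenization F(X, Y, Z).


F(X, Y, Z) = X**3 - 2*X**2*Y - X*Z**2 + 2*Y**3 - Y**2*Z - 2*Y*Z**2 + 3*Z**3

deg(f) = 3.
Substitute x = X/Z, y = Y/Z into f, then multiply by Z^3.
  monomial 1·x^3·y^0 ↦ 1·X^3·Y^0·Z^0.
  monomial -2·x^2·y^1 ↦ -2·X^2·Y^1·Z^0.
  monomial -1·x^1·y^0 ↦ -1·X^1·Y^0·Z^2.
  monomial 2·x^0·y^3 ↦ 2·X^0·Y^3·Z^0.
  monomial -1·x^0·y^2 ↦ -1·X^0·Y^2·Z^1.
  monomial -2·x^0·y^1 ↦ -2·X^0·Y^1·Z^2.
  monomial 3·x^0·y^0 ↦ 3·X^0·Y^0·Z^3.
Collecting: F(X, Y, Z) = X**3 - 2*X**2*Y - X*Z**2 + 2*Y**3 - Y**2*Z - 2*Y*Z**2 + 3*Z**3.


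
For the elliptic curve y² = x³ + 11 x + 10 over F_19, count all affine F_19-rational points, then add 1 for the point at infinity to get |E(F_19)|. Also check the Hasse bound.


Affine points = {(4, 2), (4, 17), (5, 0), (6, 8), (6, 11), (14, 1), (14, 18), (15, 4), (15, 15), (16, 8), (16, 11), (18, 6), (18, 13)}; affine count = 13; |E(F_19)| = 14.

Discriminant check: Δ ∝ 4a³ + 27b² = 4·11³ + 27·10² = 4·1331 + 27·100 ≡ 6 (mod 19). Nonzero ⇒ E is nonsingular.
For each x ∈ F_19, compute rhs = x³ + 11·x + 10 mod 19, then count y ∈ F_19 with y² ≡ rhs.
  x = 0: rhs = 10, matching y values: none (0 points).
  x = 1: rhs = 3, matching y values: none (0 points).
  x = 2: rhs = 2, matching y values: none (0 points).
  x = 3: rhs = 13, matching y values: none (0 points).
  x = 4: rhs = 4, matching y values: 2, 17 (2 points).
  x = 5: rhs = 0, matching y values: 0 (1 points).
  x = 6: rhs = 7, matching y values: 8, 11 (2 points).
  x = 7: rhs = 12, matching y values: none (0 points).
  x = 8: rhs = 2, matching y values: none (0 points).
  x = 9: rhs = 2, matching y values: none (0 points).
  x = 10: rhs = 18, matching y values: none (0 points).
  x = 11: rhs = 18, matching y values: none (0 points).
  x = 12: rhs = 8, matching y values: none (0 points).
  x = 13: rhs = 13, matching y values: none (0 points).
  x = 14: rhs = 1, matching y values: 1, 18 (2 points).
  x = 15: rhs = 16, matching y values: 4, 15 (2 points).
  x = 16: rhs = 7, matching y values: 8, 11 (2 points).
  x = 17: rhs = 18, matching y values: none (0 points).
  x = 18: rhs = 17, matching y values: 6, 13 (2 points).
Total affine count: 13.
Full point count |E(F_19)| = 13 + 1 = 14.
Hasse bound: |14 − (19+1)| = |-6| = 6 ≤ 2√19 ≈ 8.7178 ✓.


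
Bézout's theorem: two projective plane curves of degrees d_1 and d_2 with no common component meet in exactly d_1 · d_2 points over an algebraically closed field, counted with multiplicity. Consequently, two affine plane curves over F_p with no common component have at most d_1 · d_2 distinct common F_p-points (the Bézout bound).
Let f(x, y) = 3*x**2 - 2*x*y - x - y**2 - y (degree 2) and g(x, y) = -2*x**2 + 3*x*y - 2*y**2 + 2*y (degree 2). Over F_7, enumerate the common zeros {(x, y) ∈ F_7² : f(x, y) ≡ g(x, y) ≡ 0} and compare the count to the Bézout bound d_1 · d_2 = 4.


Common zeros: {(0, 0)}; count = 1; Bézout bound = 4.

deg(f) = 2, deg(g) = 2, so Bézout bound = 4.
Scan x ∈ F_7. For each x, list the y ∈ F_7 with f(x, y) ≡ 0 and those with g(x, y) ≡ 0 (mod 7); the common zeros in that column are the intersection.
  x = 0: f ≡ 0 at y ∈ {0, 6}; g ≡ 0 at y ∈ {0, 1}; common: {0}.
  x = 1: f ≡ 0 at y ∈ ∅; g ≡ 0 at y ∈ {2, 4}; common: ∅.
  x = 2: f ≡ 0 at y ∈ {3, 6}; g ≡ 0 at y ∈ {2}; common: ∅.
  x = 3: f ≡ 0 at y ∈ ∅; g ≡ 0 at y ∈ ∅; common: ∅.
  x = 4: f ≡ 0 at y ∈ ∅; g ≡ 0 at y ∈ ∅; common: ∅.
  x = 5: f ≡ 0 at y ∈ {0, 3}; g ≡ 0 at y ∈ {1, 4}; common: ∅.
  x = 6: f ≡ 0 at y ∈ ∅; g ≡ 0 at y ∈ ∅; common: ∅.
Collecting: common zeros = {(0, 0)}, so the count is 1.
Comparison with the Bézout bound: 1 ≤ 4 = deg(f)·deg(g), as expected for curves with no common component (the affine F_7-count falls short of the bound because intersections may lie at infinity, over extension fields, or carry multiplicity).


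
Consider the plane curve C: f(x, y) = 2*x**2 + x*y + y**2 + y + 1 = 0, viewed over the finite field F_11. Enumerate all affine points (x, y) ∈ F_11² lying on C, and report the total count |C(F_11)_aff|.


Affine F_11-points: {(1, 2), (1, 7), (4, 0), (4, 6), (7, 0), (7, 3), (8, 3), (8, 10), (9, 2), (9, 10)}; count = 10.

For each of the 121 pairs (x, y) ∈ F_11², evaluate f(x, y) mod 11. Record the zeros.
  x = 0: [0↦1, 1↦3, 2↦7, 3↦2, 4↦10, 5↦9, 6↦10, 7↦2, 8↦7, 9↦3, 10↦1]  zeros at y ∈ ∅
  x = 1: [0↦3, 1↦6, 2↦0, 3↦7, 4↦5, 5↦5, 6↦7, 7↦0, 8↦6, 9↦3, 10↦2]  zeros at y ∈ {2, 7}
  x = 2: [0↦9, 1↦2, 2↦8, 3↦5, 4↦4, 5↦5, 6↦8, 7↦2, 8↦9, 9↦7, 10↦7]  zeros at y ∈ ∅
  x = 3: [0↦8, 1↦2, 2↦9, 3↦7, 4↦7, 5↦9, 6↦2, 7↦8, 8↦5, 9↦4, 10↦5]  zeros at y ∈ ∅
  x = 4: [0↦0, 1↦6, 2↦3, 3↦2, 4↦3, 5↦6, 6↦0, 7↦7, 8↦5, 9↦5, 10↦7]  zeros at y ∈ {0, 6}
  x = 5: [0↦7, 1↦3, 2↦1, 3↦1, 4↦3, 5↦7, 6↦2, 7↦10, 8↦9, 9↦10, 10↦2]  zeros at y ∈ ∅
  x = 6: [0↦7, 1↦4, 2↦3, 3↦4, 4↦7, 5↦1, 6↦8, 7↦6, 8↦6, 9↦8, 10↦1]  zeros at y ∈ ∅
  x = 7: [0↦0, 1↦9, 2↦9, 3↦0, 4↦4, 5↦10, 6↦7, 7↦6, 8↦7, 9↦10, 10↦4]  zeros at y ∈ {0, 3}
  x = 8: [0↦8, 1↦7, 2↦8, 3↦0, 4↦5, 5↦1, 6↦10, 7↦10, 8↦1, 9↦5, 10↦0]  zeros at y ∈ {3, 10}
  x = 9: [0↦9, 1↦9, 2↦0, 3↦4, 4↦10, 5↦7, 6↦6, 7↦7, 8↦10, 9↦4, 10↦0]  zeros at y ∈ {2, 10}
  x = 10: [0↦3, 1↦4, 2↦7, 3↦1, 4↦8, 5↦6, 6↦6, 7↦8, 8↦1, 9↦7, 10↦4]  zeros at y ∈ ∅
Collecting zeros: affine points = {(1, 2), (1, 7), (4, 0), (4, 6), (7, 0), (7, 3), (8, 3), (8, 10), (9, 2), (9, 10)}.
Total count |C(F_11)_aff| = 10.


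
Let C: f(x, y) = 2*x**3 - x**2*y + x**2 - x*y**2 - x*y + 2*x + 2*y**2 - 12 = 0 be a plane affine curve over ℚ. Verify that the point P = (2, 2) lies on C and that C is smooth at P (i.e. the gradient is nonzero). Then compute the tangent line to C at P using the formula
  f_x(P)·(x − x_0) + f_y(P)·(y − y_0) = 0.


Tangent line at P: 16*x - 6*y - 20 = 0.

Step 1: f(2, 2) = 0, so P lies on C.
Step 2: partial derivatives
  f_x(x, y) = 6*x**2 - 2*x*y + 2*x - y**2 - y + 2, f_y(x, y) = -x**2 - 2*x*y - x + 4*y.
  f_x(P) = 16, f_y(P) = -6 (gradient nonzero, so P is smooth).
Step 3: tangent line at P: 16·(x − 2) + -6·(y − 2) = 0.
Expanding: 16*x - 6*y - 20 = 0.


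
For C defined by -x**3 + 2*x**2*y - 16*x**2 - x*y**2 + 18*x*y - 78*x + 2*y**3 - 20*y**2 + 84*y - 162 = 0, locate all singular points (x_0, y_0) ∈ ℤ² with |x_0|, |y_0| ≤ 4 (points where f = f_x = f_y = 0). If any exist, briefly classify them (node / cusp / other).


Singular points: {(-3, 3)}; classification: node.

Compute partial derivatives:
  f_x = -3*x**2 + 4*x*y - 32*x - y**2 + 18*y - 78.
  f_y = 2*x**2 - 2*x*y + 18*x + 6*y**2 - 40*y + 84.
Scan x_0 ∈ {−4, ..., 4}. For each x_0, f_y(x_0, y) is a polynomial in y; find its integer roots y ∈ {−4, ..., 4}, then test f_x and f at those candidates.
  x = -4: f_y(-4, y) = 6*y**2 - 32*y + 44; no integer root y with |y| ≤ 4.
  x = -3: f_y(-3, y) = 6*y**2 - 34*y + 48; vanishes at y ∈ {3}. (-3, 3): f_x = 0, f = 0 — SINGULAR.
  x = -2: f_y(-2, y) = 6*y**2 - 36*y + 56; no integer root y with |y| ≤ 4.
  x = -1: f_y(-1, y) = 6*y**2 - 38*y + 68; no integer root y with |y| ≤ 4.
  x = 0: f_y(0, y) = 6*y**2 - 40*y + 84; no integer root y with |y| ≤ 4.
  x = 1: f_y(1, y) = 6*y**2 - 42*y + 104; no integer root y with |y| ≤ 4.
  x = 2: f_y(2, y) = 6*y**2 - 44*y + 128; no integer root y with |y| ≤ 4.
  x = 3: f_y(3, y) = 6*y**2 - 46*y + 156; no integer root y with |y| ≤ 4.
  x = 4: f_y(4, y) = 6*y**2 - 48*y + 188; no integer root y with |y| ≤ 4.
Only singular point on the grid: (-3, 3).
Classify: substitute x = -3 + u, y = 3 + v and expand: f = -u**3 + 2*u**2*v - u**2 - u*v**2 + 2*v**3 + v**2.
No constant or linear terms (consistent with a singular point). Quadratic part: -u**2 + v**2. Cubic part: -u**3 + 2*u**2*v - u*v**2 + 2*v**3.
The quadratic part v**2 - u**2 = (v − u)(v + u) splits into two distinct linear factors, so there are two distinct tangent lines y − 3 = ±(x − -3) — this is a node (ordinary double point).
Classification: node.


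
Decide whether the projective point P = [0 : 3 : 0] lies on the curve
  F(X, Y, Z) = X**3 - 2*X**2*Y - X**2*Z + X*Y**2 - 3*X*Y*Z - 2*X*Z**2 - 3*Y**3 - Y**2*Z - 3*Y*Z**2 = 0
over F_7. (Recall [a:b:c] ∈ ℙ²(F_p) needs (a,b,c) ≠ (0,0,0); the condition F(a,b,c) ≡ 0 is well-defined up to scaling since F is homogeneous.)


F(0,3,0) ≡ 3 (mod 7); P is NOT on the curve.

Evaluate F(0, 3, 0) term-by-term (mod 7).
  X**3 ↦ 1·0·1·1 = 0
  -2*X**2*Y ↦ -2·0·3·1 = 0
  -X**2*Z ↦ -1·0·1·0 = 0
  X*Y**2 ↦ 1·0·9·1 = 0
  -3*X*Y*Z ↦ -3·0·3·0 = 0
  -2*X*Z**2 ↦ -2·0·1·0 = 0
  -3*Y**3 ↦ -3·1·27·1 = -81
  -Y**2*Z ↦ -1·1·9·0 = 0
  -3*Y*Z**2 ↦ -3·1·3·0 = 0
Sum: F(0, 3, 0) = (0) + (0) + (0) + (0) + (0) + (0) + (-81) + (0) + (0) = -81.
Reducing mod 7: -81 ≡ 3 (mod 7).
Since F(a, b, c) ≡ 3 ≠ 0 (mod 7), P does NOT lie on the curve.


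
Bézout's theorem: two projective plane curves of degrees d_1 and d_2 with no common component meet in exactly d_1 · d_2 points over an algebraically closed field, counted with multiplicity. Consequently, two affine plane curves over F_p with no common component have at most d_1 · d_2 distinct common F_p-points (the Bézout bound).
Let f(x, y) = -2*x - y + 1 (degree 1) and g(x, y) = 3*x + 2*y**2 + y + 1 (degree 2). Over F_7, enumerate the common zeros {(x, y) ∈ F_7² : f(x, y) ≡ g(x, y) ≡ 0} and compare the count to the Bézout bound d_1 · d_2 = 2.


Common zeros: ∅; count = 0; Bézout bound = 2.

deg(f) = 1, deg(g) = 2, so Bézout bound = 2.
Scan x ∈ F_7. For each x, list the y ∈ F_7 with f(x, y) ≡ 0 and those with g(x, y) ≡ 0 (mod 7); the common zeros in that column are the intersection.
  x = 0: f ≡ 0 at y ∈ {1}; g ≡ 0 at y ∈ {5}; common: ∅.
  x = 1: f ≡ 0 at y ∈ {6}; g ≡ 0 at y ∈ {1, 2}; common: ∅.
  x = 2: f ≡ 0 at y ∈ {4}; g ≡ 0 at y ∈ {0, 3}; common: ∅.
  x = 3: f ≡ 0 at y ∈ {2}; g ≡ 0 at y ∈ ∅; common: ∅.
  x = 4: f ≡ 0 at y ∈ {0}; g ≡ 0 at y ∈ {4, 6}; common: ∅.
  x = 5: f ≡ 0 at y ∈ {5}; g ≡ 0 at y ∈ ∅; common: ∅.
  x = 6: f ≡ 0 at y ∈ {3}; g ≡ 0 at y ∈ ∅; common: ∅.
Collecting: common zeros = ∅, so the count is 0.
Comparison with the Bézout bound: 0 ≤ 2 = deg(f)·deg(g), as expected for curves with no common component (the affine F_7-count falls short of the bound because intersections may lie at infinity, over extension fields, or carry multiplicity).


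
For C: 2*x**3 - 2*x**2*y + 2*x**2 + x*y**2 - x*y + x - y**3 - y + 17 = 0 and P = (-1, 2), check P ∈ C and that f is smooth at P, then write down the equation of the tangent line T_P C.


Tangent line at P: 13*x - 18*y + 49 = 0.

Step 1: f(-1, 2) = 0, so P lies on C.
Step 2: partial derivatives
  f_x(x, y) = 6*x**2 - 4*x*y + 4*x + y**2 - y + 1, f_y(x, y) = -2*x**2 + 2*x*y - x - 3*y**2 - 1.
  f_x(P) = 13, f_y(P) = -18 (gradient nonzero, so P is smooth).
Step 3: tangent line at P: 13·(x − -1) + -18·(y − 2) = 0.
Expanding: 13*x - 18*y + 49 = 0.
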